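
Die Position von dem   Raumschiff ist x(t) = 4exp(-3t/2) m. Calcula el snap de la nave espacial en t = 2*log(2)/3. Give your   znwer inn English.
To solve this, we need to take 4 derivatives of our position equation x(t) = 4·exp(-3·t/2). Differentiating position, we get velocity: v(t) = -6·exp(-3·t/2). Taking d/dt of v(t), we find a(t) = 9·exp(-3·t/2). Taking d/dt of a(t), we find j(t) = -27·exp(-3·t/2)/2. Taking d/dt of j(t), we find s(t) = 81·exp(-3·t/2)/4. We have snap s(t) = 81·exp(-3·t/2)/4. Substituting t = 2*log(2)/3: s(2*log(2)/3) = 81/8.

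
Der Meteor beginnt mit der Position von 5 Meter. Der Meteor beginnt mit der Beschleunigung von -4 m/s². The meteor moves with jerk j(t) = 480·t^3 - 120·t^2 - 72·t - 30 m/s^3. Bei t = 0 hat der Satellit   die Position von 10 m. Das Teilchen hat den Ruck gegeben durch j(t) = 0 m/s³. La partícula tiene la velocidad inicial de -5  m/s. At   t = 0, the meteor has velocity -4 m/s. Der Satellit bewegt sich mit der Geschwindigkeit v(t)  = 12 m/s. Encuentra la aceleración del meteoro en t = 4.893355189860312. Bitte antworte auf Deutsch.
Um dies zu lösen, müssen wir 1 Integral unserer Gleichung für den Ruck j(t) = 480·t^3 - 120·t^2 - 72·t - 30 finden. Mit ∫j(t)dt und Anwendung von a(0) = -4, finden wir a(t) = 120·t^4 - 40·t^3 - 36·t^2 - 30·t - 4. Mit a(t) = 120·t^4 - 40·t^3 - 36·t^2 - 30·t - 4 und Einsetzen von t = 4.893355189860312, finden wir a = 63103.4731921399.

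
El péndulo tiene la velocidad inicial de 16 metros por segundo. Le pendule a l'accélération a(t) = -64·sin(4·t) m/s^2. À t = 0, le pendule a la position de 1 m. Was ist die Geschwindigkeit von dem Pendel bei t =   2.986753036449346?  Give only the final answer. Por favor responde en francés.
À t = 2.986753036449346, v = 13.0280166636512.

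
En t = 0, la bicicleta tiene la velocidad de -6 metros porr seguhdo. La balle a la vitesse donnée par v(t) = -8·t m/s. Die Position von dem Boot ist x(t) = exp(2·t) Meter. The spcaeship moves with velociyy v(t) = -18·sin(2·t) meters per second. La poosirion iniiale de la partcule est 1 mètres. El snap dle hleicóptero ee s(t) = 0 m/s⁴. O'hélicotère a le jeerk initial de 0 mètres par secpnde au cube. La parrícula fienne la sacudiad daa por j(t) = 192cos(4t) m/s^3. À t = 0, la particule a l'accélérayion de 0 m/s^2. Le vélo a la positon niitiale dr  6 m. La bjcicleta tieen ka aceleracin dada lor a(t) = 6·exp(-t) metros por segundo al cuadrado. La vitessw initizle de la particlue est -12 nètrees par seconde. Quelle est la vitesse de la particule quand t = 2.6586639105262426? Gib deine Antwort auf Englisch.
Starting from jerk j(t) = 192·cos(4·t), we take 2 antiderivatives. The antiderivative of jerk, with a(0) = 0, gives acceleration: a(t) = 48·sin(4·t). Integrating acceleration and using the initial condition v(0) = -12, we get v(t) = -12·cos(4·t). We have velocity v(t) = -12·cos(4·t). Substituting t = 2.6586639105262426: v(2.6586639105262426) = 4.23760610253411.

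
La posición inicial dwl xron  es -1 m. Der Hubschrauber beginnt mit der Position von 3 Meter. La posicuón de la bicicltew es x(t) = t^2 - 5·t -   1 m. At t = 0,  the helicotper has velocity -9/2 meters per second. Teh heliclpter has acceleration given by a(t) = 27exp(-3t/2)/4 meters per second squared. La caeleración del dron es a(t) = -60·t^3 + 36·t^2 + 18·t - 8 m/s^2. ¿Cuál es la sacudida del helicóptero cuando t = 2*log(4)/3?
Debemos derivar nuestra ecuación de la aceleración a(t) = 27·exp(-3·t/2)/4 1 vez. Tomando d/dt de a(t), encontramos j(t) = -81·exp(-3·t/2)/8. De la ecuación de la sacudida j(t) = -81·exp(-3·t/2)/8, sustituimos t = 2*log(4)/3 para obtener j = -81/32.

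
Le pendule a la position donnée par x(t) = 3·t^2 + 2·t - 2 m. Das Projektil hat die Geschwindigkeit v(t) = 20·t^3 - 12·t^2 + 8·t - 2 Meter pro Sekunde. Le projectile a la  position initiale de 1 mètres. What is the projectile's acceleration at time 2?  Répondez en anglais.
To solve this, we need to take 1 derivative of our velocity equation v(t) = 20·t^3 - 12·t^2 + 8·t - 2. The derivative of velocity gives acceleration: a(t) = 60·t^2 - 24·t + 8. From the given acceleration equation a(t) = 60·t^2 - 24·t + 8, we substitute t = 2 to get a = 200.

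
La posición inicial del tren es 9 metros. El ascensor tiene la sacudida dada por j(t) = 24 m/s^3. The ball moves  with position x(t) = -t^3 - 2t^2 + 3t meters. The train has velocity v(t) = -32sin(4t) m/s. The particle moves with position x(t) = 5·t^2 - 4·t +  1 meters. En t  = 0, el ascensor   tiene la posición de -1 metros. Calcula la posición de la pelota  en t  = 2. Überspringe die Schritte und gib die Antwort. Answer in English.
x(2) = -10.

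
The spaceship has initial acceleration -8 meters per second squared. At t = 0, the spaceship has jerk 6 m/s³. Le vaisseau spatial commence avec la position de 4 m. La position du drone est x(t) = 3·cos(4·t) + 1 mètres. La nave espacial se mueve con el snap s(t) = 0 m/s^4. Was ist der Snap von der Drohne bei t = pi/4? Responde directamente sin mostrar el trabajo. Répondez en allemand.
Die Antwort ist -768.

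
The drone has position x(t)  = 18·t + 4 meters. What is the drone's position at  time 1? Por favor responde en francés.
En utilisant x(t) = 18·t + 4 et en substituant t = 1, nous trouvons x = 22.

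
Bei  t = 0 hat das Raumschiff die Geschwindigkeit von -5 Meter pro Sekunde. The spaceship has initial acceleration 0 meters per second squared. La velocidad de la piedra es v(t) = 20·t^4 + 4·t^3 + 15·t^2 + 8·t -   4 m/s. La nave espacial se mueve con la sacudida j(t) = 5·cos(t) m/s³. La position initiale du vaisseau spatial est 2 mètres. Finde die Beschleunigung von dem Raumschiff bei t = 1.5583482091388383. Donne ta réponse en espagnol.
Debemos encontrar la integral de nuestra ecuación de la sacudida j(t) = 5·cos(t) 1 vez. La integral de la sacudida es la aceleración. Usando a(0) = 0, obtenemos a(t) = 5·sin(t). Tenemos la aceleración a(t) = 5·sin(t). Sustituyendo t = 1.5583482091388383: a(1.5583482091388383) = 4.99961261591937.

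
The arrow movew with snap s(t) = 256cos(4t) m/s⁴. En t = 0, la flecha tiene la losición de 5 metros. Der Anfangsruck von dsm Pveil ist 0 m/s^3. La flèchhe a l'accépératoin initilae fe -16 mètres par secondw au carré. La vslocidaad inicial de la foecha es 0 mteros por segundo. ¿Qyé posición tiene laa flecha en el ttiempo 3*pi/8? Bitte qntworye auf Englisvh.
To find the answer, we compute 4 antiderivatives of s(t) = 256·cos(4·t). The integral of snap, with j(0) = 0, gives jerk: j(t) = 64·sin(4·t). Integrating jerk and using the initial condition a(0) = -16, we get a(t) = -16·cos(4·t). The antiderivative of acceleration is velocity. Using v(0) = 0, we get v(t) = -4·sin(4·t). Integrating velocity and using the initial condition x(0) = 5, we get x(t) = cos(4·t) + 4. From the given position equation x(t) = cos(4·t) + 4, we substitute t = 3*pi/8 to get x = 4.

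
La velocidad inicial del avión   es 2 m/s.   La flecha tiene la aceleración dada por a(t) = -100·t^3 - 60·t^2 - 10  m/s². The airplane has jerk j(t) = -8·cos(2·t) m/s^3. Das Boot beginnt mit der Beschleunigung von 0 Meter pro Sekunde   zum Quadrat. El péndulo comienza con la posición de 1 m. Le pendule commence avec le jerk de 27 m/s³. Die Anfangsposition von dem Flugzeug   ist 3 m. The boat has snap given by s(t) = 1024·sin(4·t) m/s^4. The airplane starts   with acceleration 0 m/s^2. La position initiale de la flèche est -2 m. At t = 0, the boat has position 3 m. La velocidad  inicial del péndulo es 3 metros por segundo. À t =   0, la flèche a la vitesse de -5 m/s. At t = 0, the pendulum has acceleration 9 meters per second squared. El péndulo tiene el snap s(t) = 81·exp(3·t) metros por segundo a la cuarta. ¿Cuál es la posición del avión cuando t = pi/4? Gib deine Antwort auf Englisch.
To find the answer, we compute 3 antiderivatives of j(t) = -8·cos(2·t). Integrating jerk and using the initial condition a(0) = 0, we get a(t) = -4·sin(2·t). Finding the integral of a(t) and using v(0) = 2: v(t) = 2·cos(2·t). Finding the antiderivative of v(t) and using x(0) = 3: x(t) = sin(2·t) + 3. We have position x(t) = sin(2·t) + 3. Substituting t = pi/4: x(pi/4) = 4.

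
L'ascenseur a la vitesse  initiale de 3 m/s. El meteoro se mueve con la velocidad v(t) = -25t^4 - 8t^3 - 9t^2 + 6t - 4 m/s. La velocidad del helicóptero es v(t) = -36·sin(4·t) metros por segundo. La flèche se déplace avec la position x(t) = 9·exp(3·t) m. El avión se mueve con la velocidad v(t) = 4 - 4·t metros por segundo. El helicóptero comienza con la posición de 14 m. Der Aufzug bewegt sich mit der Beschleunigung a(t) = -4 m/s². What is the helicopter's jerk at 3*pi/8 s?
We must differentiate our velocity equation v(t) = -36·sin(4·t) 2 times. The derivative of velocity gives acceleration: a(t) = -144·cos(4·t). Taking d/dt of a(t), we find j(t) = 576·sin(4·t). We have jerk j(t) = 576·sin(4·t). Substituting t = 3*pi/8: j(3*pi/8) = -576.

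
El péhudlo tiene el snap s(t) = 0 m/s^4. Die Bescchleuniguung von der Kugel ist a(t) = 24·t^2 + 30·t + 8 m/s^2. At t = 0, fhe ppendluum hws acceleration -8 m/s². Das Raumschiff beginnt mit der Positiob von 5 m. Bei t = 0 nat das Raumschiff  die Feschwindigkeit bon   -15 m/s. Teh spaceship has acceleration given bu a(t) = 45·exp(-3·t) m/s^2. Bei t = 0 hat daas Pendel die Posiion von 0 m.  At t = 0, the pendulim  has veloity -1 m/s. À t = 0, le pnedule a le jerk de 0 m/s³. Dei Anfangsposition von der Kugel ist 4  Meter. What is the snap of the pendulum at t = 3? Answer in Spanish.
De la ecuación del snap s(t) = 0, sustituimos t = 3 para obtener s = 0.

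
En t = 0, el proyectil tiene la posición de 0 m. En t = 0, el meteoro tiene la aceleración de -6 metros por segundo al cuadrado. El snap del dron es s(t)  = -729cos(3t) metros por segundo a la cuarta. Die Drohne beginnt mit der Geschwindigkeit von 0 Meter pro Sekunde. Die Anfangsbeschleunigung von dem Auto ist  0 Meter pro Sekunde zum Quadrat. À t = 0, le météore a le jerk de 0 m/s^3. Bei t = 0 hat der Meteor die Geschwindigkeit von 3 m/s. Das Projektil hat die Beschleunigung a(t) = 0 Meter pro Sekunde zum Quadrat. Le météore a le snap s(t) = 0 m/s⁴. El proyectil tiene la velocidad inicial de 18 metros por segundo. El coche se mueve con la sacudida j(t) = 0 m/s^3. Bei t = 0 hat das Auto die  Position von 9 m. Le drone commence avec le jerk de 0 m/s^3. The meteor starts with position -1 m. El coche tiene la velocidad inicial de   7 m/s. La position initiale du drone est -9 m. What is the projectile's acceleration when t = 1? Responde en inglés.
Using a(t) = 0 and substituting t = 1, we find a = 0.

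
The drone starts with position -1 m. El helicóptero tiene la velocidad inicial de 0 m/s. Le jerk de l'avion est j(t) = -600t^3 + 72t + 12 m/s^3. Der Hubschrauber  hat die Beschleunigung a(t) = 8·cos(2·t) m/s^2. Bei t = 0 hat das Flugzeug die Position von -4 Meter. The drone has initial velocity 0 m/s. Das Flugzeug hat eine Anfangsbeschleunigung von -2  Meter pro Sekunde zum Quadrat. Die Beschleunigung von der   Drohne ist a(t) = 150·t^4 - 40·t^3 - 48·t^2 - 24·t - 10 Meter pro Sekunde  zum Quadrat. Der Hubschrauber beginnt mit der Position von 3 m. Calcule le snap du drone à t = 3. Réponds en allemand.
Ausgehend von der Beschleunigung a(t) = 150·t^4 - 40·t^3 - 48·t^2 - 24·t - 10, nehmen wir 2 Ableitungen. Mit d/dt von a(t) finden wir j(t) = 600·t^3 - 120·t^2 - 96·t - 24. Durch Ableiten von dem Ruck erhalten wir den Snap: s(t) = 1800·t^2 - 240·t - 96. Aus der Gleichung für den Snap s(t) = 1800·t^2 - 240·t - 96, setzen wir t = 3 ein und erhalten s = 15384.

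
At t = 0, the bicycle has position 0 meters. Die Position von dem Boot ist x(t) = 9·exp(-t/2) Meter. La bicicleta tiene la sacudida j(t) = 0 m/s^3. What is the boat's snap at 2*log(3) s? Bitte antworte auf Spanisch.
Debemos derivar nuestra ecuación de la posición x(t) = 9·exp(-t/2) 4 veces. Tomando d/dt de x(t), encontramos v(t) = -9·exp(-t/2)/2. Derivando la velocidad, obtenemos la aceleración: a(t) = 9·exp(-t/2)/4. Tomando d/dt de a(t), encontramos j(t) = -9·exp(-t/2)/8. Tomando d/dt de j(t), encontramos s(t) = 9·exp(-t/2)/16. De la ecuación del snap s(t) = 9·exp(-t/2)/16, sustituimos t = 2*log(3) para obtener s = 3/16.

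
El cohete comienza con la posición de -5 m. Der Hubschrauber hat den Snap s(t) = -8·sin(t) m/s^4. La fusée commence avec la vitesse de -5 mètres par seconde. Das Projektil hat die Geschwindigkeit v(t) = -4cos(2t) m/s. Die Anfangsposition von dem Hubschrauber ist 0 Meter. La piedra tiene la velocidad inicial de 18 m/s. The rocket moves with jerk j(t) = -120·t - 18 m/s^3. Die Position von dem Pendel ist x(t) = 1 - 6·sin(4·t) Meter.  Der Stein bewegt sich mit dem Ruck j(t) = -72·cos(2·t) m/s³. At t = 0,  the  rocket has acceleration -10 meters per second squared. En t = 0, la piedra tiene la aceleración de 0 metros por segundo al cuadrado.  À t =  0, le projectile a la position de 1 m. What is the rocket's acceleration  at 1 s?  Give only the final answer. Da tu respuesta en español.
En t = 1, a = -88.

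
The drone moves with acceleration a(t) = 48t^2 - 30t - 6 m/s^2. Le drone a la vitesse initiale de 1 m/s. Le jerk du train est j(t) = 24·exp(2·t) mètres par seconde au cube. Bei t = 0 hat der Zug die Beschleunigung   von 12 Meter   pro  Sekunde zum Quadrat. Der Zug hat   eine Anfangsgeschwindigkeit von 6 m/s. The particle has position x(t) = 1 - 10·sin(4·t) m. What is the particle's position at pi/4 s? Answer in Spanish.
De la ecuación de la posición x(t) = 1 - 10·sin(4·t), sustituimos t = pi/4 para obtener x = 1.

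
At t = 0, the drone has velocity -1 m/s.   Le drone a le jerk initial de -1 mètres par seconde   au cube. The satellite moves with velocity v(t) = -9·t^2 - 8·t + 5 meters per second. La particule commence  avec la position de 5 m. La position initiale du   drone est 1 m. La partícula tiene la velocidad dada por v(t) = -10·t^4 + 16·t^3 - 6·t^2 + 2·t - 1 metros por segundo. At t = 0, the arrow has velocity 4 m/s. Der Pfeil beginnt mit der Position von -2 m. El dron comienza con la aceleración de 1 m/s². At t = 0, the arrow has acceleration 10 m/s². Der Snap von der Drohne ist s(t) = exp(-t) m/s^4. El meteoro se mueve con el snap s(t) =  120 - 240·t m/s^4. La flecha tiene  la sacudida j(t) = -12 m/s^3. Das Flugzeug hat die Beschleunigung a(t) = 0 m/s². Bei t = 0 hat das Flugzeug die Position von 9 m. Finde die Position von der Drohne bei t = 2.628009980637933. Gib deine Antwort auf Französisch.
Nous devons trouver la primitive de notre équation du snap s(t) = exp(-t) 4 fois. La primitive du snap, avec j(0) = -1, donne le jerk: j(t) = -exp(-t). La primitive du jerk, avec a(0) = 1, donne l'accélération: a(t) = exp(-t). En prenant ∫a(t)dt et en appliquant v(0) = -1, nous trouvons v(t) = -exp(-t). La primitive de la vitesse, avec x(0) = 1, donne la position: x(t) = exp(-t). Nous avons la position x(t) = exp(-t). En substituant t = 2.628009980637933: x(2.628009980637933) = 0.0722220425906658.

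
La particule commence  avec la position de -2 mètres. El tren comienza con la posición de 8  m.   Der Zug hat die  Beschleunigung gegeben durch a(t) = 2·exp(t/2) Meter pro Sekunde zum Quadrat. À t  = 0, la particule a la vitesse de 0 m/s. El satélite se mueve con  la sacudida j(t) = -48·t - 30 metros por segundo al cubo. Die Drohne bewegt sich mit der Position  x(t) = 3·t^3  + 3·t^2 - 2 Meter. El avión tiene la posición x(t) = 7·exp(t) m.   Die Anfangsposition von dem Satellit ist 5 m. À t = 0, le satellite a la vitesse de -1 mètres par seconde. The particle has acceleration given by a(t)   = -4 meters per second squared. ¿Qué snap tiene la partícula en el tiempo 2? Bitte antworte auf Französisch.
Nous devons dériver notre équation de l'accélération a(t) = -4 2 fois. La dérivée de l'accélération donne le jerk: j(t) = 0. En prenant d/dt de j(t), nous trouvons s(t) = 0. Nous avons le snap s(t) = 0. En substituant t = 2: s(2) = 0.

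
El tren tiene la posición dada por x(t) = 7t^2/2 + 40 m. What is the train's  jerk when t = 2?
Starting from position x(t) = 7·t^2/2 + 40, we take 3 derivatives. Differentiating position, we get velocity: v(t) = 7·t. Differentiating velocity, we get acceleration: a(t) = 7. Taking d/dt of a(t), we find j(t) = 0. From the given jerk equation j(t) = 0, we substitute t = 2 to get j = 0.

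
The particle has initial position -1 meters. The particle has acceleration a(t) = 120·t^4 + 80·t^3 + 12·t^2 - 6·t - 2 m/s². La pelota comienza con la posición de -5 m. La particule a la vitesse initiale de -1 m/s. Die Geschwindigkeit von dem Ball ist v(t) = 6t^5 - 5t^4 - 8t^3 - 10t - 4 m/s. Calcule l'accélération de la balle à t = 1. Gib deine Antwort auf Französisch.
Pour résoudre ceci, nous devons prendre 1 dérivée de notre équation de la vitesse v(t) = 6·t^5 - 5·t^4 - 8·t^3 - 10·t - 4. En prenant d/dt de v(t), nous trouvons a(t) = 30·t^4 - 20·t^3 - 24·t^2 - 10. Nous avons l'accélération a(t) = 30·t^4 - 20·t^3 - 24·t^2 - 10. En substituant t = 1: a(1) = -24.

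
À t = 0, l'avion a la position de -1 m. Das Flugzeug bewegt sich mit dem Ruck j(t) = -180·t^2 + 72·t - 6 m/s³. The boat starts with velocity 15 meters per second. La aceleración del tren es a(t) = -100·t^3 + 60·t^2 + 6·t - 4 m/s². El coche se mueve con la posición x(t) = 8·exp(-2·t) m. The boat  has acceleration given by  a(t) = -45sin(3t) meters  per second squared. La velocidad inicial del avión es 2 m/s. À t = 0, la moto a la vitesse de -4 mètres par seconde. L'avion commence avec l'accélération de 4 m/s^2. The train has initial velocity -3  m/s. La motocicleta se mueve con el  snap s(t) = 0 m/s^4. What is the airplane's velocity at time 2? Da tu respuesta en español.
Debemos encontrar la integral de nuestra ecuación de la sacudida j(t) = -180·t^2 + 72·t - 6 2 veces. La integral de la sacudida, con a(0) = 4, da la aceleración: a(t) = -60·t^3 + 36·t^2 - 6·t + 4. La antiderivada de la aceleración es la velocidad. Usando v(0) = 2, obtenemos v(t) = -15·t^4 + 12·t^3 - 3·t^2 + 4·t + 2. De la ecuación de la velocidad v(t) = -15·t^4 + 12·t^3 - 3·t^2 + 4·t + 2, sustituimos t = 2 para obtener v = -146.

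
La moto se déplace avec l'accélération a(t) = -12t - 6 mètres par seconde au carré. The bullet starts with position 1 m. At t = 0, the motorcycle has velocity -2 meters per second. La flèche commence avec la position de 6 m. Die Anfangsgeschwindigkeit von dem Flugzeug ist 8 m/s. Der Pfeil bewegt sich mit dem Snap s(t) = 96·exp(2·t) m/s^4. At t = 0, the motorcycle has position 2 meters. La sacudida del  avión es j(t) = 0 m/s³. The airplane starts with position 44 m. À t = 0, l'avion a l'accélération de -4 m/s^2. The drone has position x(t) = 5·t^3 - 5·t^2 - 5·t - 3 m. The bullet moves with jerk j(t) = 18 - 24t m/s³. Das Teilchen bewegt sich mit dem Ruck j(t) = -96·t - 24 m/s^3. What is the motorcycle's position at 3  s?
Starting from acceleration a(t) = -12·t - 6, we take 2 antiderivatives. The antiderivative of acceleration is velocity. Using v(0) = -2, we get v(t) = -6·t^2 - 6·t - 2. The antiderivative of velocity, with x(0) = 2, gives position: x(t) = -2·t^3 - 3·t^2 - 2·t + 2. From the given position equation x(t) = -2·t^3 - 3·t^2 - 2·t + 2, we substitute t = 3 to get x = -85.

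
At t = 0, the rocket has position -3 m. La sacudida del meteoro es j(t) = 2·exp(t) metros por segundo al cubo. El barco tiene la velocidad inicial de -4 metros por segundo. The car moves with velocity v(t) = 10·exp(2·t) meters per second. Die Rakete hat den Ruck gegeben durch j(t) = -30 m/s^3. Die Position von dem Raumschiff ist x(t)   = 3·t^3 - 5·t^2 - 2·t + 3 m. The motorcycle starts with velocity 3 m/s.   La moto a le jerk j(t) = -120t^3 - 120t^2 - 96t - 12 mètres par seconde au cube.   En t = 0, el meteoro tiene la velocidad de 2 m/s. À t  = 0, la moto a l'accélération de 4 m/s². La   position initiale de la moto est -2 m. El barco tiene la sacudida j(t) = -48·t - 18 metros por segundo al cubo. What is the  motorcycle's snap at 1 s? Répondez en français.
Nous devons dériver notre équation du jerk j(t) = -120·t^3 - 120·t^2 - 96·t - 12 1 fois. En dérivant le jerk, nous obtenons le snap: s(t) = -360·t^2 - 240·t - 96. En utilisant s(t) = -360·t^2 - 240·t - 96 et en substituant t = 1, nous trouvons s = -696.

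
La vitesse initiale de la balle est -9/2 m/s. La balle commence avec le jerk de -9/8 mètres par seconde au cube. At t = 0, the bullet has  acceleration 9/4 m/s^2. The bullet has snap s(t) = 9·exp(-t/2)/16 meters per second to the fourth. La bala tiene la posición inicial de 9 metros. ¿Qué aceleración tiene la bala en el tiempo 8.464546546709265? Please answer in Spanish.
Para resolver esto, necesitamos tomar 2 integrales de nuestra ecuación del snap s(t) = 9·exp(-t/2)/16. Tomando ∫s(t)dt y aplicando j(0) = -9/8, encontramos j(t) = -9·exp(-t/2)/8. Tomando ∫j(t)dt y aplicando a(0) = 9/4, encontramos a(t) = 9·exp(-t/2)/4. Tenemos la aceleración a(t) = 9·exp(-t/2)/4. Sustituyendo t = 8.464546546709265: a(8.464546546709265) = 0.0326685297599454.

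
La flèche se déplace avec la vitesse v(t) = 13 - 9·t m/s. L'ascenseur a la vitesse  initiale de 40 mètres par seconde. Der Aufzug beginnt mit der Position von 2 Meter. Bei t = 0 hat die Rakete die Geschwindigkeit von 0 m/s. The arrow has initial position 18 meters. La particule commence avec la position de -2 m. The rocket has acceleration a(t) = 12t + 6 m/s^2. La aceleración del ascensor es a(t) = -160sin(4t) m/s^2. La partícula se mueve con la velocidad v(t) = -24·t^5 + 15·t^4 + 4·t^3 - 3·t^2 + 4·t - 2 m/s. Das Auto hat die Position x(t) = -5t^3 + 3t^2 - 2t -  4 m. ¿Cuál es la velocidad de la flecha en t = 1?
Tenemos la velocidad v(t) = 13 - 9·t. Sustituyendo t = 1: v(1) = 4.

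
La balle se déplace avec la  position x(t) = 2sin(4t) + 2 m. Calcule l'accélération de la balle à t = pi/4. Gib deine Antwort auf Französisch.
Nous devons dériver notre équation de la position x(t) = 2·sin(4·t) + 2 2 fois. La dérivée de la position donne la vitesse: v(t) = 8·cos(4·t). La dérivée de la vitesse donne l'accélération: a(t) = -32·sin(4·t). Nous avons l'accélération a(t) = -32·sin(4·t). En substituant t = pi/4: a(pi/4) = 0.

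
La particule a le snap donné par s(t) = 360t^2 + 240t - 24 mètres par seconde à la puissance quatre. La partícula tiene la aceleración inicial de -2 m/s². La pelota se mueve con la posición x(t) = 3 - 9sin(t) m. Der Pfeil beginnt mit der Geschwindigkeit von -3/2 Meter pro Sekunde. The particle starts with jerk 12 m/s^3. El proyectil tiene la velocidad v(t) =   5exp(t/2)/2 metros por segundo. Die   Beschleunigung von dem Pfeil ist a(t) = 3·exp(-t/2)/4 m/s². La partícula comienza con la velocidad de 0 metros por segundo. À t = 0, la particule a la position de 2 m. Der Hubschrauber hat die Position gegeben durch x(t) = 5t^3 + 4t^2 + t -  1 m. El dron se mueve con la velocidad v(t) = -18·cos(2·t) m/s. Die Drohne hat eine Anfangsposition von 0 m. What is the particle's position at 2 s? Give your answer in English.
We must find the antiderivative of our snap equation s(t) = 360·t^2 + 240·t - 24 4 times. Taking ∫s(t)dt and applying j(0) = 12, we find j(t) = 120·t^3 + 120·t^2 - 24·t + 12. Finding the integral of j(t) and using a(0) = -2: a(t) = 30·t^4 + 40·t^3 - 12·t^2 + 12·t - 2. The antiderivative of acceleration, with v(0) = 0, gives velocity: v(t) = 2·t·(3·t^4 + 5·t^3 - 2·t^2 + 3·t - 1). Taking ∫v(t)dt and applying x(0) = 2, we find x(t) = t^6 + 2·t^5 - t^4 + 2·t^3 - t^2 + 2. We have position x(t) = t^6 + 2·t^5 - t^4 + 2·t^3 - t^2 + 2. Substituting t = 2: x(2) = 126.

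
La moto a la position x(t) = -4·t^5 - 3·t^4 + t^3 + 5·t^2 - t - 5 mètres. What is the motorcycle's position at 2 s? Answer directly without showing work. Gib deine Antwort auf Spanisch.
x(2) = -155.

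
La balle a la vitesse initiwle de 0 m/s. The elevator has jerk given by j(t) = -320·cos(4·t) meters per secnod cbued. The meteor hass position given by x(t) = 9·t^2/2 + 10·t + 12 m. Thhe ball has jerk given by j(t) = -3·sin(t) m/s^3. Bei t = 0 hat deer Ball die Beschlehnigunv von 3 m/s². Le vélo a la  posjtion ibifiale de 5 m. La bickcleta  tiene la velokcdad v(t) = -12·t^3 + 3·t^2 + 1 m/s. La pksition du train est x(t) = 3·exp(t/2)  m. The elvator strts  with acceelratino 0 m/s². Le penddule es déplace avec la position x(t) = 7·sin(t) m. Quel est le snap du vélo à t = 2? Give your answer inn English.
We must differentiate our velocity equation v(t) = -12·t^3 + 3·t^2 + 1 3 times. The derivative of velocity gives acceleration: a(t) = -36·t^2 + 6·t. Differentiating acceleration, we get jerk: j(t) = 6 - 72·t. Taking d/dt of j(t), we find s(t) = -72. From the given snap equation s(t) = -72, we substitute t = 2 to get s = -72.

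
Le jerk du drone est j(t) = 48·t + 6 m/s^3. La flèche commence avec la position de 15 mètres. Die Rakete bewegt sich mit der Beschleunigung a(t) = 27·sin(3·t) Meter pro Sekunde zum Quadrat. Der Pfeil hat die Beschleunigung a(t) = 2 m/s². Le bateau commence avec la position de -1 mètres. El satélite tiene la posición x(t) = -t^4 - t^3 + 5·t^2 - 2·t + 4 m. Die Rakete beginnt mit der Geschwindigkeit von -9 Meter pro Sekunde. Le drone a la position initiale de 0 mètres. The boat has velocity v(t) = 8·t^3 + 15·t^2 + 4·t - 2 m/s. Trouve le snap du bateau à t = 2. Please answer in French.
En partant de la vitesse v(t) = 8·t^3 + 15·t^2 + 4·t - 2, nous prenons 3 dérivées. En prenant d/dt de v(t), nous trouvons a(t) = 24·t^2 + 30·t + 4. La dérivée de l'accélération donne le jerk: j(t) = 48·t + 30. La dérivée du jerk donne le snap: s(t) = 48. De l'équation du snap s(t) = 48, nous substituons t = 2 pour obtenir s = 48.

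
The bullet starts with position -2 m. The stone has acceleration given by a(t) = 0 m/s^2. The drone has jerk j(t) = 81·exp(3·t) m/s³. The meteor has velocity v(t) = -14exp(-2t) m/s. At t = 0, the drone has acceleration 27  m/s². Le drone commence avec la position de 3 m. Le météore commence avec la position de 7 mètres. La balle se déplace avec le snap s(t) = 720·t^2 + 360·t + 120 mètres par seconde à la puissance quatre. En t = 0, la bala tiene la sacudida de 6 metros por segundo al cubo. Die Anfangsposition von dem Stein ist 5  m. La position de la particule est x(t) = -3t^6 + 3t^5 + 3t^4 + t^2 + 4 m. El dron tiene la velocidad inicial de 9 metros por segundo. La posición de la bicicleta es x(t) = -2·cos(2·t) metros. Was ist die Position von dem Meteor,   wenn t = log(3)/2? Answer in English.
To find the answer, we compute 1 integral of v(t) = -14·exp(-2·t). Taking ∫v(t)dt and applying x(0) = 7, we find x(t) = 7·exp(-2·t). From the given position equation x(t) = 7·exp(-2·t), we substitute t = log(3)/2 to get x = 7/3.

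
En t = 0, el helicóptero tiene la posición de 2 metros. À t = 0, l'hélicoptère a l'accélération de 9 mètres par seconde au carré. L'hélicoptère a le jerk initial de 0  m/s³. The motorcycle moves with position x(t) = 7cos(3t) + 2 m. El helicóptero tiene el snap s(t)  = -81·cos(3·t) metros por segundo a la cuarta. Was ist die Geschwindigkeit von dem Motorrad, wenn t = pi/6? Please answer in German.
Ausgehend von der Position x(t) = 7·cos(3·t) + 2, nehmen wir 1 Ableitung. Die Ableitung von der Position ergibt die Geschwindigkeit: v(t) = -21·sin(3·t). Mit v(t) = -21·sin(3·t) und Einsetzen von t = pi/6, finden wir v = -21.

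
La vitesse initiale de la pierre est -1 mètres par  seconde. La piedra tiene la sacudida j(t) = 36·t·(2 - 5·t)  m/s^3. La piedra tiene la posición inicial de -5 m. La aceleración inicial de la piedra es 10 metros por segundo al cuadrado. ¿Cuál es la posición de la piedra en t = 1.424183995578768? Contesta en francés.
En partant du jerk j(t) = 36·t·(2 - 5·t), nous prenons 3 primitives. La primitive du jerk, avec a(0) = 10, donne l'accélération: a(t) = -60·t^3 + 36·t^2 + 10. La primitive de l'accélération est la vitesse. En utilisant v(0) = -1, nous obtenons v(t) = -15·t^4 + 12·t^3 + 10·t - 1. En intégrant la vitesse et en utilisant la condition initiale x(0) = -5, nous obtenons x(t) = -3·t^5 + 3·t^4 + 5·t^2 - t - 5. En utilisant x(t) = -3·t^5 + 3·t^4 + 5·t^2 - t - 5 et en substituant t = 1.424183995578768, nous trouvons x = -1.51796401022424.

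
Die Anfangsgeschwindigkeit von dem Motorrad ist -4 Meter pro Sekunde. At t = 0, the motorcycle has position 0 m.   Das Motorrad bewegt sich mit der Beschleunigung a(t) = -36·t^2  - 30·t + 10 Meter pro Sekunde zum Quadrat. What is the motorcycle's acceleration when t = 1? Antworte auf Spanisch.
Usando a(t) = -36·t^2 - 30·t + 10 y sustituyendo t = 1, encontramos a = -56.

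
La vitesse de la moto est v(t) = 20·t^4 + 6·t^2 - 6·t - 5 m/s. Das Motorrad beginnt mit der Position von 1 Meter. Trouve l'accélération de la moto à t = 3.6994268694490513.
En partant de la vitesse v(t) = 20·t^4 + 6·t^2 - 6·t - 5, nous prenons 1 dérivée. La dérivée de la vitesse donne l'accélération: a(t) = 80·t^3 + 12·t - 6. Nous avons l'accélération a(t) = 80·t^3 + 12·t - 6. En substituant t = 3.6994268694490513: a(3.6994268694490513) = 4088.75033636915.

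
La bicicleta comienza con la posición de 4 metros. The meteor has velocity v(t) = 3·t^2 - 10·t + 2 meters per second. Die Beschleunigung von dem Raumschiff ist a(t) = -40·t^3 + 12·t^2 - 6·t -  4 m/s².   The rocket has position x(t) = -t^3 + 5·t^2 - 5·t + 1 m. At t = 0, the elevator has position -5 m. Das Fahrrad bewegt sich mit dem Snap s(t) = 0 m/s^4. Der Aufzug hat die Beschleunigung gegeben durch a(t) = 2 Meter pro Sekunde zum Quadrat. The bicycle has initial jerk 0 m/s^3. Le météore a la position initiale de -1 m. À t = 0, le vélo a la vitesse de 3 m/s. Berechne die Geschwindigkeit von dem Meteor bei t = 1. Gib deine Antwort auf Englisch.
Using v(t) = 3·t^2 - 10·t + 2 and substituting t = 1, we find v = -5.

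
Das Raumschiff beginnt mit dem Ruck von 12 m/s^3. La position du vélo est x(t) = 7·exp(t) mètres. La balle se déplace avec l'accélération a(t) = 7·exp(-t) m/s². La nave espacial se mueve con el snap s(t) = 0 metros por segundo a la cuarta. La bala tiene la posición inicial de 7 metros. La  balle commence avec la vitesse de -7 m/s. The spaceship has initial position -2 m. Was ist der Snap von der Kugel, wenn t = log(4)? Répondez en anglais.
Starting from acceleration a(t) = 7·exp(-t), we take 2 derivatives. Taking d/dt of a(t), we find j(t) = -7·exp(-t). The derivative of jerk gives snap: s(t) = 7·exp(-t). Using s(t) = 7·exp(-t) and substituting t = log(4), we find s = 7/4.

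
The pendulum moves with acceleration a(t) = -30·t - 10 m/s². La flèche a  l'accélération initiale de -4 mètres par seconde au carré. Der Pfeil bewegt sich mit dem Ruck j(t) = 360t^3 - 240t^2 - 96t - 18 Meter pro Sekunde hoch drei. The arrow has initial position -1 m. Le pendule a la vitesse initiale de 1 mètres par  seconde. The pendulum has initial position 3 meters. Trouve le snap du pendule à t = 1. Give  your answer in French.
Pour résoudre ceci, nous devons prendre 2 dérivées de notre équation de l'accélération a(t) = -30·t - 10. La dérivée de l'accélération donne le jerk: j(t) = -30. En dérivant le jerk, nous obtenons le snap: s(t) = 0. En utilisant s(t) = 0 et en substituant t = 1, nous trouvons s = 0.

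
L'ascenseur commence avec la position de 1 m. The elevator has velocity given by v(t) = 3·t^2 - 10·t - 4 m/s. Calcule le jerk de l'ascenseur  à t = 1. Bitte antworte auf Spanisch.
Partiendo de la velocidad v(t) = 3·t^2 - 10·t - 4, tomamos 2 derivadas. Tomando d/dt de v(t), encontramos a(t) = 6·t - 10. Derivando la aceleración, obtenemos la sacudida: j(t) = 6. De la ecuación de la sacudida j(t) = 6, sustituimos t = 1 para obtener j = 6.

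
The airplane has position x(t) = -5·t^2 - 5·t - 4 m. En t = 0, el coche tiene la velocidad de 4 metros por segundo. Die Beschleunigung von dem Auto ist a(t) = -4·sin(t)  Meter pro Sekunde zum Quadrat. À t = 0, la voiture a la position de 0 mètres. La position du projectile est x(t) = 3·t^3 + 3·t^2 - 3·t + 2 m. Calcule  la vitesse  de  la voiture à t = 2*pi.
En partant de l'accélération a(t) = -4·sin(t), nous prenons 1 primitive. La primitive de l'accélération, avec v(0) = 4, donne la vitesse: v(t) = 4·cos(t). Nous avons la vitesse v(t) = 4·cos(t). En substituant t = 2*pi: v(2*pi) = 4.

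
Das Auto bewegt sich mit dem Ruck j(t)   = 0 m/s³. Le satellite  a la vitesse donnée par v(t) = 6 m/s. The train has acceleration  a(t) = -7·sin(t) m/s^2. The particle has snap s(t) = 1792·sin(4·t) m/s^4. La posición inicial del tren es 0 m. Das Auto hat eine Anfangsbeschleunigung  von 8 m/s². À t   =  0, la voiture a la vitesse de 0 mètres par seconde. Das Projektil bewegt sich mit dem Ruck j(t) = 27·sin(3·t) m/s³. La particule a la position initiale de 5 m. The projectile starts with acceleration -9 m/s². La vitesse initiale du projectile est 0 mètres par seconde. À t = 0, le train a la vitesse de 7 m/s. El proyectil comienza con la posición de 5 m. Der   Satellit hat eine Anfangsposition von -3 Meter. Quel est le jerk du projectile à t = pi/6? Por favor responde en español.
Tenemos la sacudida j(t) = 27·sin(3·t). Sustituyendo t = pi/6: j(pi/6) = 27.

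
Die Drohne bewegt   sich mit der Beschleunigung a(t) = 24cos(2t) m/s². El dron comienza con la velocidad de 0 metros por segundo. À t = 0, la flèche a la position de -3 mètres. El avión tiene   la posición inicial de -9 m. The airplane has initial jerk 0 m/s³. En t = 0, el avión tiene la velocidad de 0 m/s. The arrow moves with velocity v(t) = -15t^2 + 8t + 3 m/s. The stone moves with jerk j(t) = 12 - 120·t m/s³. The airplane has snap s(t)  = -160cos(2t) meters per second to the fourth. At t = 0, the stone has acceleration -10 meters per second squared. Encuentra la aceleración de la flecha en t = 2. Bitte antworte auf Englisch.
Starting from velocity v(t) = -15·t^2 + 8·t + 3, we take 1 derivative. Differentiating velocity, we get acceleration: a(t) = 8 - 30·t. From the given acceleration equation a(t) = 8 - 30·t, we substitute t = 2 to get a = -52.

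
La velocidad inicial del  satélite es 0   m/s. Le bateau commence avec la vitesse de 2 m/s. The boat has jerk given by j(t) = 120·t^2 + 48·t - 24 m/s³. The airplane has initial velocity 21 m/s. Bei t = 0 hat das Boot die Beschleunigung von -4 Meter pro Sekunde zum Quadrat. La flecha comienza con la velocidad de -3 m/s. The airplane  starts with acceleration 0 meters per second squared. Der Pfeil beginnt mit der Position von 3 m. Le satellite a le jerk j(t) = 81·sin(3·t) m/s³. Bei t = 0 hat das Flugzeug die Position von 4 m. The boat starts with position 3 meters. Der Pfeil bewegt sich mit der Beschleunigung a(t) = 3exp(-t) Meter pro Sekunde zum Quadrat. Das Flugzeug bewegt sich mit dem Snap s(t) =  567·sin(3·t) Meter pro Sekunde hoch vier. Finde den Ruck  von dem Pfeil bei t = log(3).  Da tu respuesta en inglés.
To solve this, we need to take 1 derivative of our acceleration equation a(t) = 3·exp(-t). Taking d/dt of a(t), we find j(t) = -3·exp(-t). Using j(t) = -3·exp(-t) and substituting t = log(3), we find j = -1.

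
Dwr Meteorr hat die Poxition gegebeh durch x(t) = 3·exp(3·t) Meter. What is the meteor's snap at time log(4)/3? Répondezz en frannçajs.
Nous devons dériver notre équation de la position x(t) = 3·exp(3·t) 4 fois. La dérivée de la position donne la vitesse: v(t) = 9·exp(3·t). En prenant d/dt de v(t), nous trouvons a(t) = 27·exp(3·t). En dérivant l'accélération, nous obtenons le jerk: j(t) = 81·exp(3·t). En prenant d/dt de j(t), nous trouvons s(t) = 243·exp(3·t). En utilisant s(t) = 243·exp(3·t) et en substituant t = log(4)/3, nous trouvons s = 972.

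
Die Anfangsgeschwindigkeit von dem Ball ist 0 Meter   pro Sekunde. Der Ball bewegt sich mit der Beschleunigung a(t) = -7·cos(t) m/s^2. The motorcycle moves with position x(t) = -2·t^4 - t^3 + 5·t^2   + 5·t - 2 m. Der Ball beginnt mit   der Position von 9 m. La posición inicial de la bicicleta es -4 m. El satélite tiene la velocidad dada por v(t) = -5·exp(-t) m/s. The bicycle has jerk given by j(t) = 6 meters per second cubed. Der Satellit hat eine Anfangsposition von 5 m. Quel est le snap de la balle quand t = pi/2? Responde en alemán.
Ausgehend von der Beschleunigung a(t) = -7·cos(t), nehmen wir 2 Ableitungen. Die Ableitung von der Beschleunigung ergibt den Ruck: j(t) = 7·sin(t). Die Ableitung von dem Ruck ergibt den Snap: s(t) = 7·cos(t). Mit s(t) = 7·cos(t) und Einsetzen von t = pi/2, finden wir s = 0.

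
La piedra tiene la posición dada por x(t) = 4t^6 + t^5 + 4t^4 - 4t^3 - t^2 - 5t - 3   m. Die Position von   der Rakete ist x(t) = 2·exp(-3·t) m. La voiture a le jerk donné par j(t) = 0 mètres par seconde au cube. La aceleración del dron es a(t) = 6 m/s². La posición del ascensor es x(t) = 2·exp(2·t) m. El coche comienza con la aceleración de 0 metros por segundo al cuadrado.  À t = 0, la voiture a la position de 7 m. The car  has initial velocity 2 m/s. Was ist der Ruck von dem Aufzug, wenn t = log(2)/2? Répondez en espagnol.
Debemos derivar nuestra ecuación de la posición x(t) = 2·exp(2·t) 3 veces. Tomando d/dt de x(t), encontramos v(t) = 4·exp(2·t). La derivada de la velocidad da la aceleración: a(t) = 8·exp(2·t). Derivando la aceleración, obtenemos la sacudida: j(t) = 16·exp(2·t). Tenemos la sacudida j(t) = 16·exp(2·t). Sustituyendo t = log(2)/2: j(log(2)/2) = 32.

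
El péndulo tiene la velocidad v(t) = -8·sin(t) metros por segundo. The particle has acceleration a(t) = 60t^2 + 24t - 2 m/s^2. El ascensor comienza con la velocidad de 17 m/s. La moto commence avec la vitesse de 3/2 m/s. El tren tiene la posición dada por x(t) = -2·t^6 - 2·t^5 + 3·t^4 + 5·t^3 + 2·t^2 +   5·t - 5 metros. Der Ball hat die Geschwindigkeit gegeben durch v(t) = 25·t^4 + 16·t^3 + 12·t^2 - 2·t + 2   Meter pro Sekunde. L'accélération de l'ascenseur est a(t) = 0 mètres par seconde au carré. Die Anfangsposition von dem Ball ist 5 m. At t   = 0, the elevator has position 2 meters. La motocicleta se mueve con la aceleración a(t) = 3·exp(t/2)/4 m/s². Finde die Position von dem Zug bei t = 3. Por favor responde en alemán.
Wir haben die Position x(t) = -2·t^6 - 2·t^5 + 3·t^4 + 5·t^3 + 2·t^2 + 5·t - 5. Durch Einsetzen von t = 3: x(3) = -1538.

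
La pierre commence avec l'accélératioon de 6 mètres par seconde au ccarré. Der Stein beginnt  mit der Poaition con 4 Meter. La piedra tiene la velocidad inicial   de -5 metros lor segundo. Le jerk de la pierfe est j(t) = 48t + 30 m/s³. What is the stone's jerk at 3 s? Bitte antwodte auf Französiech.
Nous avons le jerk j(t) = 48·t + 30. En substituant t = 3: j(3) = 174.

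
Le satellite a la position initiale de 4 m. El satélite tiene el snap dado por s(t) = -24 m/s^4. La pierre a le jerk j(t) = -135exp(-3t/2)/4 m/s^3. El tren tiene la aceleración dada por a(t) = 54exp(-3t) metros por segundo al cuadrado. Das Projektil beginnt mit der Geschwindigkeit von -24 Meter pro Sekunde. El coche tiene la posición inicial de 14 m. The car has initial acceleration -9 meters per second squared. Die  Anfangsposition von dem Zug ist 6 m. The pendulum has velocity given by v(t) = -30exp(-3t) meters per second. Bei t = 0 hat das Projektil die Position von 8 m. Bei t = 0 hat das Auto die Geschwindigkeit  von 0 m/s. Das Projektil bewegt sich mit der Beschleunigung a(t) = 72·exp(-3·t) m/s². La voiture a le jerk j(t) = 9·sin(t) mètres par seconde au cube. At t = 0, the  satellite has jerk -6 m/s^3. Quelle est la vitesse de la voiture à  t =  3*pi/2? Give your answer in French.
Nous devons trouver l'intégrale de notre équation du jerk j(t) = 9·sin(t) 2 fois. En prenant ∫j(t)dt et en appliquant a(0) = -9, nous trouvons a(t) = -9·cos(t). En prenant ∫a(t)dt et en appliquant v(0) = 0, nous trouvons v(t) = -9·sin(t). Nous avons la vitesse v(t) = -9·sin(t). En substituant t = 3*pi/2: v(3*pi/2) = 9.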